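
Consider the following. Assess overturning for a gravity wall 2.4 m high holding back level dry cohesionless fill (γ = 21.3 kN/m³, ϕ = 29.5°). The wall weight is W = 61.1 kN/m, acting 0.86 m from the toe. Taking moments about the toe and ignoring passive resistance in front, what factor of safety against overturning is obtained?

3.15

K_a = tan²(45° − 29.5°/2) = 0.3401.
P_a = ½K_aγH² = 0.5×0.3401×21.3×2.4² = 20.86 kN/m, acting at H/3 = 0.8000 m above the base.
Overturning moment M_o = P_a × H/3 = 20.86 × 0.8000 = 16.69.
Resisting moment M_r = W × 0.86 = 61.1 × 0.86 = 52.55.
FS_overturning = M_r/M_o = 52.55/16.69 = 3.148.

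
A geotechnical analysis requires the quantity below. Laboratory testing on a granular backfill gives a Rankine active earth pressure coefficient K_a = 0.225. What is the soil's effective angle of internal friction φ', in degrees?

K_a = tan²(45° − φ/2) ⇒ 45° − φ/2 = arctan(√0.225) = 25.38°.
φ = 2(45° − 25.38°) = 39.25°.

39.2°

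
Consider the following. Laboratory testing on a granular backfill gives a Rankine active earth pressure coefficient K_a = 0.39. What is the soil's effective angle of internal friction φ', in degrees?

K_a = tan²(45° − φ/2) ⇒ 45° − φ/2 = arctan(√0.39) = 31.98°.
φ = 2(45° − 31.98°) = 26.03°.

26.0°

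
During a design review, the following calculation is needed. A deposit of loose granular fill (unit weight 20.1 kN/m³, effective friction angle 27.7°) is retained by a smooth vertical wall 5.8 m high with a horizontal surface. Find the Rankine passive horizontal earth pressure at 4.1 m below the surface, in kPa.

226 kPa

K_p = (1 + sin φ)/(1 − sin φ) = 2.737.
σ_h = K_p γ z = 2.737 × 20.1 × 4.1 = 225.6 kPa.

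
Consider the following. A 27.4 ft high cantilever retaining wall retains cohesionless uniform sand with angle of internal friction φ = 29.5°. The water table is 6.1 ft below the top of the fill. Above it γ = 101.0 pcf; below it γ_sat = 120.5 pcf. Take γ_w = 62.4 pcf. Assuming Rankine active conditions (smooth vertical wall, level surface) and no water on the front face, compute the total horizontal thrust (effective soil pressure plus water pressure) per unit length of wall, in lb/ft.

K_a = tan²(45° − φ/2) = 0.3401.
γ' = 120.5 − 62.4 = 58.10 pcf. Depth below WT = 21.3 ft.
σ'_h at WT = K_a γ d_w = 209.5 psf; at base = 209.5 + K_a γ' × 21.3 = 630.4 psf.
P₁ (0–6.1 ft) = ½×209.5×6.1 = 639.1. P₂ (6.1–27.4 ft) = ½(209.5+630.4)×21.3 = 8946.
P_w = ½ γ_w h₂² = 0.5×62.4×21.3² = 14160. Total = 639.1+8946+14160 = 23740 lb/ft.

23700 lb/ft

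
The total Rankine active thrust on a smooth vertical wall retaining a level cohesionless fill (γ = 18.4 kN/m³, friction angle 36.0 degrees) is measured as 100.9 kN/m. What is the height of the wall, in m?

K_a = 0.2596. P_a = ½ K_a γ H² ⇒ H = √(2P_a/(K_a γ)).
H = √(2×100.9/(0.2596×18.4)) = 6.500 m.

6.50 m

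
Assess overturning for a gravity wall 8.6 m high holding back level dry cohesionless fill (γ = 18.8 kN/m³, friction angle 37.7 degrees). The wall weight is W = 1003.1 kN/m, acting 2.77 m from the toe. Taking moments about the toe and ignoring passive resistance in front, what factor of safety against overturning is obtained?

K_a = tan²(45° − 37.7°/2) = 0.2411.
P_a = ½K_aγH² = 0.5×0.2411×18.8×8.6² = 167.6 kN/m, acting at H/3 = 2.867 m above the base.
Overturning moment M_o = P_a × H/3 = 167.6 × 2.867 = 480.4.
Resisting moment M_r = W × 2.77 = 1003.1 × 2.77 = 2779.
FS_overturning = M_r/M_o = 2779/480.4 = 5.784.

5.78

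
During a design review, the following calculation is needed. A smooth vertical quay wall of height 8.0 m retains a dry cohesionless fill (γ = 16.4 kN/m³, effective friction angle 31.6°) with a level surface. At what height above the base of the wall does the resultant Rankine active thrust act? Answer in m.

2.67 m

K_a = 0.3123.
The pressure distribution is triangular, so the resultant acts at H/3 above the base = 8.0/3 = 2.667 m.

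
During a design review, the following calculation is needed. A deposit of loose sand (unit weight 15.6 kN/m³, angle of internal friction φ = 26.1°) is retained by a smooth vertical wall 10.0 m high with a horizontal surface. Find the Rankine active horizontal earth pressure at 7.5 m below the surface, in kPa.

45.5 kPa

K_a = (1 − sin φ)/(1 + sin φ) = 0.3889.
σ_h = K_a γ z = 0.3889 × 15.6 × 7.5 = 45.51 kPa.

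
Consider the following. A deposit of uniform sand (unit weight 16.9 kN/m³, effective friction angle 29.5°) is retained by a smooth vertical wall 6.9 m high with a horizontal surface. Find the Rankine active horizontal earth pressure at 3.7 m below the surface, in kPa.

K_a = (1 − sin φ)/(1 + sin φ) = 0.3401.
σ_h = K_a γ z = 0.3401 × 16.9 × 3.7 = 21.27 kPa.

21.3 kPa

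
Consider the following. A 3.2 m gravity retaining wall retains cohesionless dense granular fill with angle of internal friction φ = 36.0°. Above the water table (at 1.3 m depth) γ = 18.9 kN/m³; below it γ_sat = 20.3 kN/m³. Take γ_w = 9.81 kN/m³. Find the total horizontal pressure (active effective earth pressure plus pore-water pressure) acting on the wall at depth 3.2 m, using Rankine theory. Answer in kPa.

K_a = (1 − sin φ)/(1 + sin φ) = 0.2596.
γ' = 20.3 − 9.81 = 10.49 kN/m³.
Effective vertical stress at 3.2 m: σ'_v = 18.9×1.3 + 10.49×1.90 = 44.50 kPa.
σ'_h = K_a σ'_v = 0.2596 × 44.50 = 11.55 kPa; u = γ_w × 1.90 = 18.64 kPa.
Total σ_h = 11.55 + 18.64 = 30.19 kPa.

30.2 kPa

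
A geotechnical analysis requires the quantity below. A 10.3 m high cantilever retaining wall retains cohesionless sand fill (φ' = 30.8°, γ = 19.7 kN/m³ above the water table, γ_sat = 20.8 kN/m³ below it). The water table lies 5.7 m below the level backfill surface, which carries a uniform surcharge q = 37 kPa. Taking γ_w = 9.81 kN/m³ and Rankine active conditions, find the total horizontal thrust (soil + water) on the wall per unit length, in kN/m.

534 kN/m

K_a = tan²(45° − φ/2) = 0.3227.
γ' = 20.8 − 9.81 = 10.99 kN/m³. h₂ = H − d_w = 4.6 m.
σ'_h: at surface K_a·q = 11.94; at WT K_a(q+γd_w) = 48.18; at base K_a(q+γd_w+γ'h₂) = 64.49 kPa.
P₁ = ½(11.94+48.18)×5.7 = 171.3; P₂ = ½(48.18+64.49)×4.6 = 259.1; P_w = ½γ_w h₂² = 103.8.
Total = 171.3+259.1+103.8 = 534.3 kN/m.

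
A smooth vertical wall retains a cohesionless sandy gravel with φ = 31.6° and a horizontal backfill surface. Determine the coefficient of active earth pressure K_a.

0.312

K_a = tan²(45° − φ/2) = tan²(29.20°) = 0.3123.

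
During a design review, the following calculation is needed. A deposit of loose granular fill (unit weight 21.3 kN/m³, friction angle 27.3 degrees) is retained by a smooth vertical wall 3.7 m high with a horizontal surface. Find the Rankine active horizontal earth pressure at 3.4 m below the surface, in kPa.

K_a = (1 − sin φ)/(1 + sin φ) = 0.3711.
σ_h = K_a γ z = 0.3711 × 21.3 × 3.4 = 26.88 kPa.

26.9 kPa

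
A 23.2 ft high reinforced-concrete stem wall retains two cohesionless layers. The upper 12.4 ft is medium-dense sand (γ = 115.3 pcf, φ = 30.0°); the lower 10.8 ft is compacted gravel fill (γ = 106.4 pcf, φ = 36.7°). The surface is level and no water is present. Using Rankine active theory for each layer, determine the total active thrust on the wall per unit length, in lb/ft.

8410 lb/ft

K_a1 = tan²(45°−30.0°/2) = 0.3333; K_a2 = tan²(45°−36.7°/2) = 0.2519.
Layer 1: σ at base = K_a1 γ₁ h₁ = 476.6 psf; P₁ = ½×476.6×12.4 = 2955.
Layer 2: σ_v at top = γ₁h₁ = 1430; σ_h top = K_a2×1430 = 360.1; σ_h base = K_a2×(1430+106.4×10.8) = 649.5.
P₂ = ½(360.1+649.5)×10.8 = 5452. Total P_a = 2955+5452 = 8407 lb/ft.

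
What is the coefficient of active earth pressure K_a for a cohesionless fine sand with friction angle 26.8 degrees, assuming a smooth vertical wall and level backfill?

K_a = (1 − sin φ)/(1 + sin φ) = (1 − sin 26.8°)/(1 + sin 26.8°) = 0.3785.

0.378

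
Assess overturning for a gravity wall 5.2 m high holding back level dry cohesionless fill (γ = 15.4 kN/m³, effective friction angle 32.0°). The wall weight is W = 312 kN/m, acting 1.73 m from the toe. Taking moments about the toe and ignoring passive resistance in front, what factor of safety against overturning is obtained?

K_a = tan²(45° − 32.0°/2) = 0.3073.
P_a = ½K_aγH² = 0.5×0.3073×15.4×5.2² = 63.97 kN/m, acting at H/3 = 1.733 m above the base.
Overturning moment M_o = P_a × H/3 = 63.97 × 1.733 = 110.9.
Resisting moment M_r = W × 1.73 = 312 × 1.73 = 539.8.
FS_overturning = M_r/M_o = 539.8/110.9 = 4.868.

4.87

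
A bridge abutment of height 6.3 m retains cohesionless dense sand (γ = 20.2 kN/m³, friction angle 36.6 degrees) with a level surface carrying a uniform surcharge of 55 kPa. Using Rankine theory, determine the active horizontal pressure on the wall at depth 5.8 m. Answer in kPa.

43.5 kPa

K_a = (1 − sin φ)/(1 + sin φ) = 0.2530.
σ_v = γz + q = 20.2 × 5.8 + 55 = 172.2 kPa.
σ_h = K_a σ_v = 0.2530 × 172.2 = 43.55 kPa.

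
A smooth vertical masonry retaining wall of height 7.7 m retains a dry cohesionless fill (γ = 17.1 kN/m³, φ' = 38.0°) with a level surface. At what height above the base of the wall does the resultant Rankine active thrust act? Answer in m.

K_a = 0.2379.
The pressure distribution is triangular, so the resultant acts at H/3 above the base = 7.7/3 = 2.567 m.

2.57 m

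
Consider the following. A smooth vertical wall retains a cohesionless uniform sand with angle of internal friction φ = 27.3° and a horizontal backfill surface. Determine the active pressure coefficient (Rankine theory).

0.371

K_a = (1 − sin φ)/(1 + sin φ) = (1 − sin 27.3°)/(1 + sin 27.3°) = 0.3711.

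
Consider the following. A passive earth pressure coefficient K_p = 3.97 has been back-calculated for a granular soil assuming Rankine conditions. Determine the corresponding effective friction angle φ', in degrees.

K_p = (1+sin φ)/(1−sin φ) ⇒ sin φ = (K_p − 1)/(K_p + 1) = 0.5976.
φ = arcsin(0.5976) = 36.70°.

36.7°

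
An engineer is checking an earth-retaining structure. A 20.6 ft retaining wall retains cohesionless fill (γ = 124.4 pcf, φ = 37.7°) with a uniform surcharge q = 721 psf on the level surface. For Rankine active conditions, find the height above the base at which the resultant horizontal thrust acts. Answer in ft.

K_a = 0.2411.
Triangular part P₁ = ½K_aγH² = 6363 at H/3 = 6.867 ft; rectangular part P₂ = K_a q H = 3580 at H/2 = 10.30 ft.
ȳ = (P₁·6.867 + P₂·10.30)/(P₁+P₂) = 8.103 ft.

8.10 ft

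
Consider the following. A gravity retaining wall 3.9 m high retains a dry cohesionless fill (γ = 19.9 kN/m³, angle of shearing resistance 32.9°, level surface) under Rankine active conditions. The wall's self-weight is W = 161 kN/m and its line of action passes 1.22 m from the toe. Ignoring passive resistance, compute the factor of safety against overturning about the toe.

K_a = tan²(45° − 32.9°/2) = 0.2960.
P_a = ½K_aγH² = 0.5×0.2960×19.9×3.9² = 44.80 kN/m, acting at H/3 = 1.300 m above the base.
Overturning moment M_o = P_a × H/3 = 44.80 × 1.300 = 58.24.
Resisting moment M_r = W × 1.22 = 161 × 1.22 = 196.4.
FS_overturning = M_r/M_o = 196.4/58.24 = 3.373.

3.37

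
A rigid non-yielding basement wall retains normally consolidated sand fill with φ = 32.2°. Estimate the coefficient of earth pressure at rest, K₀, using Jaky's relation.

0.467

K₀ = 1 − sin φ' = 1 − sin 32.2° = 0.4671.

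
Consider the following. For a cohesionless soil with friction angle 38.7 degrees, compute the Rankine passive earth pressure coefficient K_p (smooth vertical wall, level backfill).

4.34

K_p = (1 + sin φ)/(1 − sin φ) = tan²(45° + 38.7°/2) = 4.337.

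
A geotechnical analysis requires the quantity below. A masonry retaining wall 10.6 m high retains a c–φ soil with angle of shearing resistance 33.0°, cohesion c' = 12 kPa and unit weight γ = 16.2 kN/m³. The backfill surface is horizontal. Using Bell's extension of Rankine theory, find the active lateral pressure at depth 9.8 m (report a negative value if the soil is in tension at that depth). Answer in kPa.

K_a = (1 − sin φ)/(1 + sin φ) = 0.2948.
σ_a = K_a γ z − 2c√K_a = 0.2948×16.2×9.8 − 2×12×0.5430 = 33.77 kPa.

33.8 kPa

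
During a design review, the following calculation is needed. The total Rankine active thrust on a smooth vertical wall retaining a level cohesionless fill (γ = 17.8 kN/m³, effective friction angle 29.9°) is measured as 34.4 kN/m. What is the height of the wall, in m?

3.40 m

K_a = 0.3347. P_a = ½ K_a γ H² ⇒ H = √(2P_a/(K_a γ)).
H = √(2×34.4/(0.3347×17.8)) = 3.398 m.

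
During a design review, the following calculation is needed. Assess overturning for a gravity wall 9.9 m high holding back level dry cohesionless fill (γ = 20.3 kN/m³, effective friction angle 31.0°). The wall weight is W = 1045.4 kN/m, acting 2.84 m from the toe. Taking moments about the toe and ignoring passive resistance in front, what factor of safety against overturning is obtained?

2.83

K_a = tan²(45° − 31.0°/2) = 0.3201.
P_a = ½K_aγH² = 0.5×0.3201×20.3×9.9² = 318.4 kN/m, acting at H/3 = 3.300 m above the base.
Overturning moment M_o = P_a × H/3 = 318.4 × 3.300 = 1051.
Resisting moment M_r = W × 2.84 = 1045.4 × 2.84 = 2969.
FS_overturning = M_r/M_o = 2969/1051 = 2.825.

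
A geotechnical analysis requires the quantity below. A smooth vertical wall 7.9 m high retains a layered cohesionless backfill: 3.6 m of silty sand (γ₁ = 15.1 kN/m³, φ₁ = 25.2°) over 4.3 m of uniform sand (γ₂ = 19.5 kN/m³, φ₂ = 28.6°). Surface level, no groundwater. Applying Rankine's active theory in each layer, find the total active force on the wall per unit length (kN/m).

185 kN/m

K_a1 = tan²(45°−25.2°/2) = 0.4027; K_a2 = tan²(45°−28.6°/2) = 0.3525.
Layer 1: σ at base = K_a1 γ₁ h₁ = 21.89 kPa; P₁ = ½×21.89×3.6 = 39.41.
Layer 2: σ_v at top = γ₁h₁ = 54.36; σ_h top = K_a2×54.36 = 19.16; σ_h base = K_a2×(54.36+19.5×4.3) = 48.73.
P₂ = ½(19.16+48.73)×4.3 = 146.0. Total P_a = 39.41+146.0 = 185.4 kN/m.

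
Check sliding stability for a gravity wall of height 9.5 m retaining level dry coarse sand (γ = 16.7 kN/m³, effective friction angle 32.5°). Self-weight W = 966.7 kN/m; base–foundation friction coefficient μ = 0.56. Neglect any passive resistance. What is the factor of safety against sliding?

2.39

K_a = tan²(45° − 32.5°/2) = 0.3010.
P_a = ½K_aγH² = 0.5×0.3010×16.7×9.5² = 226.8 kN/m, acting at H/3 = 3.167 m above the base.
FS_sliding = μW / P_a = 0.56×966.7 / 226.8 = 2.387.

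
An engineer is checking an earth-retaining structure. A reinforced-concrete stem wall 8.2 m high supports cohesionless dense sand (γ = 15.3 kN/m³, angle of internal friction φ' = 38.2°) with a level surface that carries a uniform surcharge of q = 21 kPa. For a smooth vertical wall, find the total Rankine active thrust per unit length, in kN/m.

K_a = tan²(45° − φ/2) = 0.2358.
Soil triangle: ½ K_a γ H² = 0.5×0.2358×15.3×8.2² = 121.3 kN/m.
Surcharge rectangle: K_a q H = 0.2358×21×8.2 = 40.60 kN/m.
Total = 121.3 + 40.60 = 161.9 kN/m.

162 kN/m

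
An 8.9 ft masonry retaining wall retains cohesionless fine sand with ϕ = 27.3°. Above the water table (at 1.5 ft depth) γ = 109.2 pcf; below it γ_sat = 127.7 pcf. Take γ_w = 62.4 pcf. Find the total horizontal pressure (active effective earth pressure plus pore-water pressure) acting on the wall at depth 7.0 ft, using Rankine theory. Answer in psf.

K_a = (1 − sin φ)/(1 + sin φ) = 0.3711.
γ' = 127.7 − 62.4 = 65.30 pcf.
Effective vertical stress at 7.0 ft: σ'_v = 109.2×1.5 + 65.30×5.50 = 523.0 psf.
σ'_h = K_a σ'_v = 0.3711 × 523.0 = 194.1 psf; u = γ_w × 5.50 = 343.2 psf.
Total σ_h = 194.1 + 343.2 = 537.3 psf.

537 psf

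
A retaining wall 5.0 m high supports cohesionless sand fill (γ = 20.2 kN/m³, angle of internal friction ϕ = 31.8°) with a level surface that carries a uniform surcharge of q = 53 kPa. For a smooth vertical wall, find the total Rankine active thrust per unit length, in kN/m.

K_a = tan²(45° − φ/2) = 0.3098.
Soil triangle: ½ K_a γ H² = 0.5×0.3098×20.2×5.0² = 78.22 kN/m.
Surcharge rectangle: K_a q H = 0.3098×53×5.0 = 82.10 kN/m.
Total = 78.22 + 82.10 = 160.3 kN/m.

160 kN/m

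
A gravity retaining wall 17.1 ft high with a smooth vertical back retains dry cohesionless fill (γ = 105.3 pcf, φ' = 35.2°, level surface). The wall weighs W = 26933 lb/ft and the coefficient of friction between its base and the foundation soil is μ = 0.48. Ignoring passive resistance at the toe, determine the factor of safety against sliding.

K_a = tan²(45° − 35.2°/2) = 0.2687.
P_a = ½K_aγH² = 0.5×0.2687×105.3×17.1² = 4137 lb/ft, acting at H/3 = 5.700 ft above the base.
FS_sliding = μW / P_a = 0.48×26933 / 4137 = 3.125.

3.13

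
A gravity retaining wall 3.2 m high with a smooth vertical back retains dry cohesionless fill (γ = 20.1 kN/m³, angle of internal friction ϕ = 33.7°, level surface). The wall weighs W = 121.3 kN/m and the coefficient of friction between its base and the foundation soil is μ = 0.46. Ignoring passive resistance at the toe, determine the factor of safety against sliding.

K_a = tan²(45° − 33.7°/2) = 0.2863.
P_a = ½K_aγH² = 0.5×0.2863×20.1×3.2² = 29.46 kN/m, acting at H/3 = 1.067 m above the base.
FS_sliding = μW / P_a = 0.46×121.3 / 29.46 = 1.894.

1.89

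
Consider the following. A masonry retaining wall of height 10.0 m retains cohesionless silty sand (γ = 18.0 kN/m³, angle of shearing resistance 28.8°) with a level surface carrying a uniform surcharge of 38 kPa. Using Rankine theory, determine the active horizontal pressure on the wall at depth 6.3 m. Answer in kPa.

K_a = (1 − sin φ)/(1 + sin φ) = 0.3498.
σ_v = γz + q = 18.0 × 6.3 + 38 = 151.4 kPa.
σ_h = K_a σ_v = 0.3498 × 151.4 = 52.95 kPa.

53.0 kPa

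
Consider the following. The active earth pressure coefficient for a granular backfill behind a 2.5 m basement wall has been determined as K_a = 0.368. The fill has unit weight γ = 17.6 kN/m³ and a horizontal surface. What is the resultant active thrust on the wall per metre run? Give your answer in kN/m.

20.2 kN/m

P = ½ K_a γ H² = 0.5 × 0.368 × 17.6 × 2.5² = 20.24 kN/m.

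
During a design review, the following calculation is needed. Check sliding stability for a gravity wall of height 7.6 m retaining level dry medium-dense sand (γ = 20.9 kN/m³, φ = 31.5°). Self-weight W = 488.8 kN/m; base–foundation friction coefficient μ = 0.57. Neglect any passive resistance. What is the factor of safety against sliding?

K_a = tan²(45° − 31.5°/2) = 0.3136.
P_a = ½K_aγH² = 0.5×0.3136×20.9×7.6² = 189.3 kN/m, acting at H/3 = 2.533 m above the base.
FS_sliding = μW / P_a = 0.57×488.8 / 189.3 = 1.472.

1.47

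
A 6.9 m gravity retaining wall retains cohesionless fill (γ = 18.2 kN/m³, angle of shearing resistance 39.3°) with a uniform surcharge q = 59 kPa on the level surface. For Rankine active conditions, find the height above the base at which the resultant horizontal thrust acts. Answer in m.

2.86 m

K_a = 0.2245.
Triangular part P₁ = ½K_aγH² = 97.24 at H/3 = 2.300 m; rectangular part P₂ = K_a q H = 91.38 at H/2 = 3.450 m.
ȳ = (P₁·2.300 + P₂·3.450)/(P₁+P₂) = 2.857 m.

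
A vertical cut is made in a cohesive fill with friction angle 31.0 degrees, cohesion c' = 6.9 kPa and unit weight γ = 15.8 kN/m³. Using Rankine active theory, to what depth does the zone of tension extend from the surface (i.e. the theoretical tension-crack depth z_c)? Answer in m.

1.54 m

K_a = tan²(45° − 31.0°/2) = 0.3201; √K_a = 0.5658.
The active pressure is zero where K_a γ z = 2c√K_a, so z_c = 2c/(γ√K_a) = 2×6.9/(15.8×0.5658) = 1.544 m.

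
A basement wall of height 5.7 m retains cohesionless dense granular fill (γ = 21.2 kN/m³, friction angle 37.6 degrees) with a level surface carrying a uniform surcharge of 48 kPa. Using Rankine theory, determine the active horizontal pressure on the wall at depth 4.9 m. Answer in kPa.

36.8 kPa

K_a = (1 − sin φ)/(1 + sin φ) = 0.2421.
σ_v = γz + q = 21.2 × 4.9 + 48 = 151.9 kPa.
σ_h = K_a σ_v = 0.2421 × 151.9 = 36.77 kPa.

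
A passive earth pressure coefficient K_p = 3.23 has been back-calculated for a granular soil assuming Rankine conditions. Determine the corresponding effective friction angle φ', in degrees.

31.8°

K_p = (1+sin φ)/(1−sin φ) ⇒ sin φ = (K_p − 1)/(K_p + 1) = 0.5272.
φ = arcsin(0.5272) = 31.82°.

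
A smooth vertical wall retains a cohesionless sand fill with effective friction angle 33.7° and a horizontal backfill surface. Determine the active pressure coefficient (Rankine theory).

0.286

K_a = tan²(45° − φ/2) = tan²(28.15°) = 0.2863.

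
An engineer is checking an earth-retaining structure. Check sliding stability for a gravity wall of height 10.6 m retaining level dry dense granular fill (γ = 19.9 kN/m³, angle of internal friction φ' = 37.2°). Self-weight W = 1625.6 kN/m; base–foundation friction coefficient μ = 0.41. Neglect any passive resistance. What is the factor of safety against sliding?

2.42

K_a = tan²(45° − 37.2°/2) = 0.2464.
P_a = ½K_aγH² = 0.5×0.2464×19.9×10.6² = 275.5 kN/m, acting at H/3 = 3.533 m above the base.
FS_sliding = μW / P_a = 0.41×1625.6 / 275.5 = 2.419.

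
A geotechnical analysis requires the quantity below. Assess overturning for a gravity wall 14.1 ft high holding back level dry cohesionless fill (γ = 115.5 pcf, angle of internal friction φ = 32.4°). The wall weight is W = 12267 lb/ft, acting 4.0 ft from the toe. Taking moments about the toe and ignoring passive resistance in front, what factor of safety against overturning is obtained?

3.01

K_a = tan²(45° − 32.4°/2) = 0.3022.
P_a = ½K_aγH² = 0.5×0.3022×115.5×14.1² = 3470 lb/ft, acting at H/3 = 4.700 ft above the base.
Overturning moment M_o = P_a × H/3 = 3470 × 4.700 = 16310.
Resisting moment M_r = W × 4.0 = 12267 × 4.0 = 49070.
FS_overturning = M_r/M_o = 49070/16310 = 3.009.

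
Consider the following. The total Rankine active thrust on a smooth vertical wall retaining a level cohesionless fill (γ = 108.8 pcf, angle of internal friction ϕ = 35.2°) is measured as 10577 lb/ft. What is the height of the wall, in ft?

26.9 ft

K_a = 0.2687. P_a = ½ K_a γ H² ⇒ H = √(2P_a/(K_a γ)).
H = √(2×10577/(0.2687×108.8)) = 26.90 ft.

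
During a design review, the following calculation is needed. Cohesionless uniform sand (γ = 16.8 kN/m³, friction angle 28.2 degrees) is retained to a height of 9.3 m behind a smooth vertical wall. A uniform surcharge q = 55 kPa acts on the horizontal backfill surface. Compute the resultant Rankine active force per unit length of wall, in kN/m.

K_a = tan²(45° − φ/2) = 0.3582.
Soil triangle: ½ K_a γ H² = 0.5×0.3582×16.8×9.3² = 260.2 kN/m.
Surcharge rectangle: K_a q H = 0.3582×55×9.3 = 183.2 kN/m.
Total = 260.2 + 183.2 = 443.4 kN/m.

443 kN/m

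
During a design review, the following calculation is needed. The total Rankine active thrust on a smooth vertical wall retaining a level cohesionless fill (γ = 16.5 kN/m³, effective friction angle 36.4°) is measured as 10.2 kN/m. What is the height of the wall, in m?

K_a = 0.2552. P_a = ½ K_a γ H² ⇒ H = √(2P_a/(K_a γ)).
H = √(2×10.2/(0.2552×16.5)) = 2.201 m.

2.20 m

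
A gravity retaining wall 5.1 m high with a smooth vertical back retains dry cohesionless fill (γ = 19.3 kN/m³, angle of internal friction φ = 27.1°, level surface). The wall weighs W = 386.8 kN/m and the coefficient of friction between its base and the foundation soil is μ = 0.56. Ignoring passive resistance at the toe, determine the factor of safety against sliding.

K_a = tan²(45° − 27.1°/2) = 0.3741.
P_a = ½K_aγH² = 0.5×0.3741×19.3×5.1² = 93.89 kN/m, acting at H/3 = 1.700 m above the base.
FS_sliding = μW / P_a = 0.56×386.8 / 93.89 = 2.307.

2.31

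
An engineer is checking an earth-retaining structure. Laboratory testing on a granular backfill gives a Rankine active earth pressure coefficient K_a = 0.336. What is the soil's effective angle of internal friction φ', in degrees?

29.8°

K_a = tan²(45° − φ/2) ⇒ 45° − φ/2 = arctan(√0.336) = 30.10°.
φ = 2(45° − 30.10°) = 29.80°.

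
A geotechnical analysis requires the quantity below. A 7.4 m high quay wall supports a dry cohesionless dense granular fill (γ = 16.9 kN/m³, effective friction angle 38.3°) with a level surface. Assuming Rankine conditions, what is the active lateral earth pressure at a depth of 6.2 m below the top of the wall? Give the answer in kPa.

24.6 kPa

K_a = (1 − sin φ)/(1 + sin φ) = 0.2347.
σ_h = K_a γ z = 0.2347 × 16.9 × 6.2 = 24.60 kPa.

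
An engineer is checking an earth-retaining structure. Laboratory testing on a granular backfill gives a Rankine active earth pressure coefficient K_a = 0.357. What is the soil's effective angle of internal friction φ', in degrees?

28.3°

K_a = tan²(45° − φ/2) ⇒ 45° − φ/2 = arctan(√0.357) = 30.86°.
φ = 2(45° − 30.86°) = 28.28°.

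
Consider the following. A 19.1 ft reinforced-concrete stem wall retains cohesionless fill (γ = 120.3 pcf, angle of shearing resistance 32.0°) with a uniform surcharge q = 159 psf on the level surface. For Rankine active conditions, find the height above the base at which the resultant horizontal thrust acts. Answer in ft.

6.75 ft

K_a = 0.3073.
Triangular part P₁ = ½K_aγH² = 6742 at H/3 = 6.367 ft; rectangular part P₂ = K_a q H = 933.1 at H/2 = 9.550 ft.
ȳ = (P₁·6.367 + P₂·9.550)/(P₁+P₂) = 6.754 ft.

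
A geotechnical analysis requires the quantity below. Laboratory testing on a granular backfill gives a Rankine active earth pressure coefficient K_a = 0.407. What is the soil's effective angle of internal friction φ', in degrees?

K_a = tan²(45° − φ/2) ⇒ 45° − φ/2 = arctan(√0.407) = 32.54°.
φ = 2(45° − 32.54°) = 24.93°.

24.9°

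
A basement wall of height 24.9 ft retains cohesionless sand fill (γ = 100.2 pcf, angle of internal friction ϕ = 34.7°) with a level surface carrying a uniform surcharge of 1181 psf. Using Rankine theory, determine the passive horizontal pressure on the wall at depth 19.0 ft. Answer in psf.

11200 psf

K_p = (1 + sin φ)/(1 − sin φ) = 3.643.
σ_v = γz + q = 100.2 × 19.0 + 1181 = 3085 psf.
σ_h = K_p σ_v = 3.643 × 3085 = 11240 psf.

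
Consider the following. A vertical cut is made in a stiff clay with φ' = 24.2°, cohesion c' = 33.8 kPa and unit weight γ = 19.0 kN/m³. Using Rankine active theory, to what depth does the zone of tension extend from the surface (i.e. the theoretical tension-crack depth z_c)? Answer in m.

5.50 m

K_a = tan²(45° − 24.2°/2) = 0.4185; √K_a = 0.6469.
The active pressure is zero where K_a γ z = 2c√K_a, so z_c = 2c/(γ√K_a) = 2×33.8/(19.0×0.6469) = 5.500 m.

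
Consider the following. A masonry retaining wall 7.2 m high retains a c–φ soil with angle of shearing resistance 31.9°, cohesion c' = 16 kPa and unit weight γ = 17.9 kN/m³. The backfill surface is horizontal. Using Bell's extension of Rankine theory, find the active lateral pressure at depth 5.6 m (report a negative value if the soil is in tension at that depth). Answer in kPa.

13.2 kPa

K_a = (1 − sin φ)/(1 + sin φ) = 0.3085.
σ_a = K_a γ z − 2c√K_a = 0.3085×17.9×5.6 − 2×16×0.5555 = 13.15 kPa.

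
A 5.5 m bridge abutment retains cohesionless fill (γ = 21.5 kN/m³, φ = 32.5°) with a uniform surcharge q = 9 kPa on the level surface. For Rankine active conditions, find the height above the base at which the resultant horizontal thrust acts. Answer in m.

1.95 m

K_a = 0.3010.
Triangular part P₁ = ½K_aγH² = 97.88 at H/3 = 1.833 m; rectangular part P₂ = K_a q H = 14.90 at H/2 = 2.750 m.
ȳ = (P₁·1.833 + P₂·2.750)/(P₁+P₂) = 1.954 m.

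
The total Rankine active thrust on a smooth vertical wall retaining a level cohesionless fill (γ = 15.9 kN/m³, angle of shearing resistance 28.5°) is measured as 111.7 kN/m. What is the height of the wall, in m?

6.30 m

K_a = 0.3540. P_a = ½ K_a γ H² ⇒ H = √(2P_a/(K_a γ)).
H = √(2×111.7/(0.3540×15.9)) = 6.300 m.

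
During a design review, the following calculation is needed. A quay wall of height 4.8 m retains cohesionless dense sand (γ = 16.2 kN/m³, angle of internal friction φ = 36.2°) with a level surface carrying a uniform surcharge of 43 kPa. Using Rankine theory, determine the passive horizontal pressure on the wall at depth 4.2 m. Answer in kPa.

K_p = (1 + sin φ)/(1 − sin φ) = 3.885.
σ_v = γz + q = 16.2 × 4.2 + 43 = 111.0 kPa.
σ_h = K_p σ_v = 3.885 × 111.0 = 431.4 kPa.

431 kPa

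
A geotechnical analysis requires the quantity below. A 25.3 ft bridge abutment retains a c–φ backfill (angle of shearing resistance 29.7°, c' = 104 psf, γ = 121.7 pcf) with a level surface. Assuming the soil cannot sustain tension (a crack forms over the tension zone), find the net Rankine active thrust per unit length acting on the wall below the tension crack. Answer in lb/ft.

10300 lb/ft

K_a = 0.3374; √K_a = 0.5808.
Tension-crack depth z_c = 2c/(γ√K_a) = 2×104/(121.7×0.5808) = 2.942 ft.
σ_a at base = K_a γ H − 2c√K_a = 0.3374×121.7×25.3 − 2×104×0.5808 = 918.0 psf.
P_a = ½ × 918.0 × (H − z_c) = 0.5×918.0×22.36 = 10260 lb/ft.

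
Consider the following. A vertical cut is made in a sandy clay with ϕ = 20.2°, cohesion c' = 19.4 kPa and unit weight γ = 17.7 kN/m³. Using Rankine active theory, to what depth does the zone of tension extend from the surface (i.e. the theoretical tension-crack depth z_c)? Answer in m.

3.14 m

K_a = tan²(45° − 20.2°/2) = 0.4867; √K_a = 0.6976.
The active pressure is zero where K_a γ z = 2c√K_a, so z_c = 2c/(γ√K_a) = 2×19.4/(17.7×0.6976) = 3.142 m.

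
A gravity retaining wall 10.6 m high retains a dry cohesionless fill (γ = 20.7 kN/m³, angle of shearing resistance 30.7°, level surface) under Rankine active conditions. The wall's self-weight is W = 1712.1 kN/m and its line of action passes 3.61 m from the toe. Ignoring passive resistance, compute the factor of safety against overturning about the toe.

K_a = tan²(45° − 30.7°/2) = 0.3240.
P_a = ½K_aγH² = 0.5×0.3240×20.7×10.6² = 376.8 kN/m, acting at H/3 = 3.533 m above the base.
Overturning moment M_o = P_a × H/3 = 376.8 × 3.533 = 1331.
Resisting moment M_r = W × 3.61 = 1712.1 × 3.61 = 6181.
FS_overturning = M_r/M_o = 6181/1331 = 4.642.

4.64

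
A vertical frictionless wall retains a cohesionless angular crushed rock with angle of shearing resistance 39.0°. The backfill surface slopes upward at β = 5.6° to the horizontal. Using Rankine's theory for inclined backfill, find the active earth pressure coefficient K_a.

K_a = cos β · (cos β − √(cos²β − cos²φ)) / (cos β + √(cos²β − cos²φ)).
cos β = 0.9952, cos φ = 0.7771, √(cos²β − cos²φ) = 0.6217.
K_a = 0.9952 × (0.9952 − 0.6217)/(0.9952 + 0.6217) = 0.2299.

0.230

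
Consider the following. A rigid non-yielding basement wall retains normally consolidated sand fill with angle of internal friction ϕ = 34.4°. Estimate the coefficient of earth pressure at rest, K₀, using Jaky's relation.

0.435

K₀ = 1 − sin φ' = 1 − sin 34.4° = 0.4350.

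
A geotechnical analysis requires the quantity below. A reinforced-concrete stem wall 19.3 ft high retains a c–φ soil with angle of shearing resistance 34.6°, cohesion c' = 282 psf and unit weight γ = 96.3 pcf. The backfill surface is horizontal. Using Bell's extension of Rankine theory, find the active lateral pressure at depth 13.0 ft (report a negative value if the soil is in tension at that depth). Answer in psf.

49.0 psf

K_a = (1 − sin φ)/(1 + sin φ) = 0.2756.
σ_a = K_a γ z − 2c√K_a = 0.2756×96.3×13.0 − 2×282×0.5250 = 48.96 psf.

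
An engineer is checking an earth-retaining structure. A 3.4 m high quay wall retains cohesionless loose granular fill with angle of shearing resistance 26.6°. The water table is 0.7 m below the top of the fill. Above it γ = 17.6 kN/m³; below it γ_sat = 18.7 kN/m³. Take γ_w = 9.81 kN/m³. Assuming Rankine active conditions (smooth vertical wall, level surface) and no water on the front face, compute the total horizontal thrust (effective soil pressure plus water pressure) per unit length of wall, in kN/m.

62.5 kN/m

K_a = tan²(45° − φ/2) = 0.3814.
γ' = 18.7 − 9.81 = 8.890 kN/m³. Depth below WT = 2.7 m.
σ'_h at WT = K_a γ d_w = 4.699 kPa; at base = 4.699 + K_a γ' × 2.7 = 13.86 kPa.
P₁ (0–0.7 m) = ½×4.699×0.7 = 1.645. P₂ (0.7–3.4 m) = ½(4.699+13.86)×2.7 = 25.05.
P_w = ½ γ_w h₂² = 0.5×9.81×2.7² = 35.76. Total = 1.645+25.05+35.76 = 62.45 kN/m.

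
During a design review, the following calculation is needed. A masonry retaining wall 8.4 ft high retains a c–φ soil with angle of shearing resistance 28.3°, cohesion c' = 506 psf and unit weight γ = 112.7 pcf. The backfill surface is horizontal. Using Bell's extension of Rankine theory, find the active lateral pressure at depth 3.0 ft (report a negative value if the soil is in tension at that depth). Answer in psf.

-484 psf

K_a = (1 − sin φ)/(1 + sin φ) = 0.3568.
σ_a = K_a γ z − 2c√K_a = 0.3568×112.7×3.0 − 2×506×0.5973 = -483.8 psf.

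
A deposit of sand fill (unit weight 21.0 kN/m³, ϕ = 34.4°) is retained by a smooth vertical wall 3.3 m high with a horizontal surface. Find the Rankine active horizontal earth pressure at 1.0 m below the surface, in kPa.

K_a = (1 − sin φ)/(1 + sin φ) = 0.2780.
σ_h = K_a γ z = 0.2780 × 21.0 × 1.0 = 5.838 kPa.

5.84 kPa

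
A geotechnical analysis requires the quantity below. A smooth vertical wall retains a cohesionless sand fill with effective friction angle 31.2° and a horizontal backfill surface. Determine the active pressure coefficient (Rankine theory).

K_a = (1 − sin φ)/(1 + sin φ) = (1 − sin 31.2°)/(1 + sin 31.2°) = 0.3175.

0.317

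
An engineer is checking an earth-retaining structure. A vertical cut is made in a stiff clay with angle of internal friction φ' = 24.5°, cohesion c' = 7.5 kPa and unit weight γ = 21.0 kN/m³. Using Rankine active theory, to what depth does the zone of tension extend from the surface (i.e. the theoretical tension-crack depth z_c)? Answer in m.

K_a = tan²(45° − 24.5°/2) = 0.4137; √K_a = 0.6432.
The active pressure is zero where K_a γ z = 2c√K_a, so z_c = 2c/(γ√K_a) = 2×7.5/(21.0×0.6432) = 1.110 m.

1.11 m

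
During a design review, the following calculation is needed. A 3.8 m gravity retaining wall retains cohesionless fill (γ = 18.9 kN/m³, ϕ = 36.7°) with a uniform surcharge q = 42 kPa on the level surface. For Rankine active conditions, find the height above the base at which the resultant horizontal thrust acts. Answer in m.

K_a = 0.2519.
Triangular part P₁ = ½K_aγH² = 34.37 at H/3 = 1.267 m; rectangular part P₂ = K_a q H = 40.20 at H/2 = 1.900 m.
ȳ = (P₁·1.267 + P₂·1.900)/(P₁+P₂) = 1.608 m.

1.61 m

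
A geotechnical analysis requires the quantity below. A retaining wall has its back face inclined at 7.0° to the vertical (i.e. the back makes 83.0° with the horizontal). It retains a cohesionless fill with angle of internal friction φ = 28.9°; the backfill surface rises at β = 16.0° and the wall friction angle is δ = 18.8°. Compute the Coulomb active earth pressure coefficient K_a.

0.474

K_a = sin²(α+φ) / [sin²α · sin(α−δ) · (1 + √{sin(φ+δ)sin(φ−β) / (sin(α−δ)sin(α+β))})²].
With α = 83.0°, φ = 28.9°, δ = 18.8°, β = 16.0°: K_a = 0.4740.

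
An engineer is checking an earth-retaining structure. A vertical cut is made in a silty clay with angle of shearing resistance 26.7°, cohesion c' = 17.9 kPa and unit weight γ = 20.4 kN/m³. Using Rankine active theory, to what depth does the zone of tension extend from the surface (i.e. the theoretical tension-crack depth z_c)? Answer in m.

K_a = tan²(45° − 26.7°/2) = 0.3800; √K_a = 0.6164.
The active pressure is zero where K_a γ z = 2c√K_a, so z_c = 2c/(γ√K_a) = 2×17.9/(20.4×0.6164) = 2.847 m.

2.85 m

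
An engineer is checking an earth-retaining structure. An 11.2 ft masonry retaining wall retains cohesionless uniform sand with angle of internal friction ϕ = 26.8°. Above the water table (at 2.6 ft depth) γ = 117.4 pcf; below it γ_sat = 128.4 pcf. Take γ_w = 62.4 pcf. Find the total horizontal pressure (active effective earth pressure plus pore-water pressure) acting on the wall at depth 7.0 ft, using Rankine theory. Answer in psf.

500 psf

K_a = (1 − sin φ)/(1 + sin φ) = 0.3785.
γ' = 128.4 − 62.4 = 66.00 pcf.
Effective vertical stress at 7.0 ft: σ'_v = 117.4×2.6 + 66.00×4.40 = 595.6 psf.
σ'_h = K_a σ'_v = 0.3785 × 595.6 = 225.4 psf; u = γ_w × 4.40 = 274.6 psf.
Total σ_h = 225.4 + 274.6 = 500.0 psf.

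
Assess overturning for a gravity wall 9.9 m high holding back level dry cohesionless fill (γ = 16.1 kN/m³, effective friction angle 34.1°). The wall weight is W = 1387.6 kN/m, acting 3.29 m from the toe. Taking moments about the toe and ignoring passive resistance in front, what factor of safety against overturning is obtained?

K_a = tan²(45° − 34.1°/2) = 0.2815.
P_a = ½K_aγH² = 0.5×0.2815×16.1×9.9² = 222.1 kN/m, acting at H/3 = 3.300 m above the base.
Overturning moment M_o = P_a × H/3 = 222.1 × 3.300 = 733.0.
Resisting moment M_r = W × 3.29 = 1387.6 × 3.29 = 4565.
FS_overturning = M_r/M_o = 4565/733.0 = 6.228.

6.23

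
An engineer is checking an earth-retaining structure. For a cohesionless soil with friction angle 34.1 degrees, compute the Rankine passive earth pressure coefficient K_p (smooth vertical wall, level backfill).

3.55

K_p = (1 + sin φ)/(1 − sin φ) = tan²(45° + 34.1°/2) = 3.552.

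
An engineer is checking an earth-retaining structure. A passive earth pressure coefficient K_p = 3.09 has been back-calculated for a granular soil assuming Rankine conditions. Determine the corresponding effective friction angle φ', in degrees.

K_p = (1+sin φ)/(1−sin φ) ⇒ sin φ = (K_p − 1)/(K_p + 1) = 0.5110.
φ = arcsin(0.5110) = 30.73°.

30.7°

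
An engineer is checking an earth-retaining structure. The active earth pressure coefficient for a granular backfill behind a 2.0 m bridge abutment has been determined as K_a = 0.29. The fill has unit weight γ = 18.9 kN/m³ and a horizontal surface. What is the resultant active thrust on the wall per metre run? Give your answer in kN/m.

P = ½ K_a γ H² = 0.5 × 0.29 × 18.9 × 2.0² = 10.96 kN/m.

11.0 kN/m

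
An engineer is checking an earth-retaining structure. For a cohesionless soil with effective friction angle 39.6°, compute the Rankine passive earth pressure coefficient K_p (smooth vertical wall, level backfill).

4.52

K_p = (1 + sin φ)/(1 − sin φ) = tan²(45° + 39.6°/2) = 4.516.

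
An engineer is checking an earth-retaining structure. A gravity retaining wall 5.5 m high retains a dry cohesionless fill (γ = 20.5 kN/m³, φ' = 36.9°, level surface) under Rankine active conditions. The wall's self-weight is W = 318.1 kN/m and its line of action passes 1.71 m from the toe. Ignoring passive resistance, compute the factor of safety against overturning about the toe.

3.83

K_a = tan²(45° − 36.9°/2) = 0.2497.
P_a = ½K_aγH² = 0.5×0.2497×20.5×5.5² = 77.41 kN/m, acting at H/3 = 1.833 m above the base.
Overturning moment M_o = P_a × H/3 = 77.41 × 1.833 = 141.9.
Resisting moment M_r = W × 1.71 = 318.1 × 1.71 = 544.0.
FS_overturning = M_r/M_o = 544.0/141.9 = 3.833.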